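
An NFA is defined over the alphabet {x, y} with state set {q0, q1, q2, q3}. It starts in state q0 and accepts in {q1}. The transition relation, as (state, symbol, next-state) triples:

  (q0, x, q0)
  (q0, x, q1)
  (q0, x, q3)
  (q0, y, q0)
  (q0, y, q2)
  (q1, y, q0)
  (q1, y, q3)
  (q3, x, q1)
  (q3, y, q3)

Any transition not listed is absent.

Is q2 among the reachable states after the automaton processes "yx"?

No

Start in {q0}.
Read 'y': {q0} → {q0, q2}.
Read 'x': {q0, q2} → {q0, q1, q3}.
State q2 is not in {q0, q1, q3}.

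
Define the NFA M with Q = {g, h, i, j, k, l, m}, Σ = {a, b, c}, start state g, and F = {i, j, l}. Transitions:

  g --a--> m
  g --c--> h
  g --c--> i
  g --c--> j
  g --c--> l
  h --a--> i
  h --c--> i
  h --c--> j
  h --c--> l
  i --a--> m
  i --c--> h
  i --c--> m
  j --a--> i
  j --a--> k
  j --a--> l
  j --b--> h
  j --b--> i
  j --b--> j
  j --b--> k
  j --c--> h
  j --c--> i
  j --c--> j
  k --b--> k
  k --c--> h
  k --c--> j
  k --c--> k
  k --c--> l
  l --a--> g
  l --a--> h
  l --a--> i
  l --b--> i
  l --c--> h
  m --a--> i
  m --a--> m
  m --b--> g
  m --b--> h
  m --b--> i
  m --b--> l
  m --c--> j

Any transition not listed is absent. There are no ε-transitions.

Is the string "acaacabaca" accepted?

Yes

Start in {g}.
Read 'a': {g} → {m}.
Read 'c': {m} → {j}.
Read 'a': {j} → {i, k, l}.
Read 'a': {i, k, l} → {g, h, i, m}.
Read 'c': {g, h, i, m} → {h, i, j, l, m}.
Read 'a': {h, i, j, l, m} → {g, h, i, k, l, m}.
Read 'b': {g, h, i, k, l, m} → {g, h, i, k, l}.
Read 'a': {g, h, i, k, l} → {g, h, i, m}.
Read 'c': {g, h, i, m} → {h, i, j, l, m}.
Read 'a': {h, i, j, l, m} → {g, h, i, k, l, m}.
The final set {g, h, i, k, l, m} contains the accepting states i, l.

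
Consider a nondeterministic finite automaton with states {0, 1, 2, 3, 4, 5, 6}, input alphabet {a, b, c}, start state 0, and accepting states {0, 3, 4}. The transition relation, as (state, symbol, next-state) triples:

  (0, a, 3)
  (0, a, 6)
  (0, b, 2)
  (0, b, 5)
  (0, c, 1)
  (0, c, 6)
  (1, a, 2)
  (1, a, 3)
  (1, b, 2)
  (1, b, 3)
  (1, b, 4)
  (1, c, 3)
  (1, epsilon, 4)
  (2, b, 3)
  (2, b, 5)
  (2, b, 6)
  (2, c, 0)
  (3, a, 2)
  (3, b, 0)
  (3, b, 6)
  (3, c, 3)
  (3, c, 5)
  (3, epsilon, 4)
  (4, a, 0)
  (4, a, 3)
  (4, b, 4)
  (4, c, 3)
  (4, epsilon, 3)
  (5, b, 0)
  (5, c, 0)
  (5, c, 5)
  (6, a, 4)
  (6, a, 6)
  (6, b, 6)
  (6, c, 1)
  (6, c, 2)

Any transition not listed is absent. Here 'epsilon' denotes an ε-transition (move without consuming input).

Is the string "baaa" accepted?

Start in {0}.
Read 'b': {0} → {2, 5}.
Read 'a': {2, 5} → ∅.
The set is empty and remains empty for the remaining 2 symbols.
The final set ∅ contains no accepting state.

No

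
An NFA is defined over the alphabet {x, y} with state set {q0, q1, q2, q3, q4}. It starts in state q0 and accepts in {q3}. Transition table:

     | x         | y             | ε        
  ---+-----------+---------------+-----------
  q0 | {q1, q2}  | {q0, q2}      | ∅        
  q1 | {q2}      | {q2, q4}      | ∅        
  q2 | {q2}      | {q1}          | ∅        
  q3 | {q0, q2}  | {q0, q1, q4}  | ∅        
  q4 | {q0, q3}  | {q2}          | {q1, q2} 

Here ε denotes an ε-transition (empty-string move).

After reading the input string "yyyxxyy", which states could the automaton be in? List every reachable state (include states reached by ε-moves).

Start in {q0}.
Read 'y': {q0} → {q0, q2}.
Read 'y': {q0, q2} → {q0, q1, q2}.
Read 'y': {q0, q1, q2} → {q0, q1, q2, q4}.
Read 'x': {q0, q1, q2, q4} → {q0, q1, q2, q3}.
Read 'x': {q0, q1, q2, q3} → {q0, q1, q2}.
Read 'y': {q0, q1, q2} → {q0, q1, q2, q4}.
Read 'y': {q0, q1, q2, q4} → {q0, q1, q2, q4}.

{q0, q1, q2, q4}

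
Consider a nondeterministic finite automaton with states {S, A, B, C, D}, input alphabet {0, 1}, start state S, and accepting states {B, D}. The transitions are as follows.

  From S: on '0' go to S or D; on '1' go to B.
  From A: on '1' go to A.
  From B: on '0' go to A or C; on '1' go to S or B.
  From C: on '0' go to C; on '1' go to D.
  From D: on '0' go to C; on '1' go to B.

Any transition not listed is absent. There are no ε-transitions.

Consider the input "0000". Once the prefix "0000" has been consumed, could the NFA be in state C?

Yes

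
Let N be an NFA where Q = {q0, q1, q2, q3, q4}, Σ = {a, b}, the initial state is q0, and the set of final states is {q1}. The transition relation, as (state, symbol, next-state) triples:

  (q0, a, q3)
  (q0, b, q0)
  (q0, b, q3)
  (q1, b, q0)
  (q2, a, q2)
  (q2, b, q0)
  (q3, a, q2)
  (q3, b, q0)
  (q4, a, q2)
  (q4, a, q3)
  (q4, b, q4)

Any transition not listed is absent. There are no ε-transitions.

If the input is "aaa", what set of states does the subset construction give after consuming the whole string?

{q2}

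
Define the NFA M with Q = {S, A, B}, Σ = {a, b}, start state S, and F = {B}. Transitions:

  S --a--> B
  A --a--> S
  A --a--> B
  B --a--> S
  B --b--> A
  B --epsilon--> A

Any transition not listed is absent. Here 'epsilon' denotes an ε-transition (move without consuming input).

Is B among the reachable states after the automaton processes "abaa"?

Start in {S}.
Read 'a': {S} → {A, B}.
Read 'b': {A, B} → {A}.
Read 'a': {A} → {S, A, B}.
Read 'a': {S, A, B} → {S, A, B}.
State B is in {S, A, B}.

Yes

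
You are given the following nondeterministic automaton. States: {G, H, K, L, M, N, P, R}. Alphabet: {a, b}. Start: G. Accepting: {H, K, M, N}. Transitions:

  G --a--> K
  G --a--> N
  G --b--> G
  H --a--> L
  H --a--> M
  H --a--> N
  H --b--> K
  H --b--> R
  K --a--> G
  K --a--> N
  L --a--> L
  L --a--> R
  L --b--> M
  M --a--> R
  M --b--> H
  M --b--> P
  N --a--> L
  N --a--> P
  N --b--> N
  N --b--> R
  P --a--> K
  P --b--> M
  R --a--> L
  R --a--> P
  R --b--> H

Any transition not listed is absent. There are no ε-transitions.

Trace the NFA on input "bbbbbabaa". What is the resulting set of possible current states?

{K, L, R}

Start in {G}.
Read 'b': G→{G}; now {G}.
Read 'b': G→{G}; now {G}.
Read 'b': G→{G}; now {G}.
Read 'b': G→{G}; now {G}.
Read 'b': G→{G}; now {G}.
Read 'a': G→{K, N}; now {K, N}.
Read 'b': K→∅, N→{N, R}; now {N, R}.
Read 'a': N→{L, P}, R→{L, P}; now {L, P}.
Read 'a': L→{L, R}, P→{K}; now {K, L, R}.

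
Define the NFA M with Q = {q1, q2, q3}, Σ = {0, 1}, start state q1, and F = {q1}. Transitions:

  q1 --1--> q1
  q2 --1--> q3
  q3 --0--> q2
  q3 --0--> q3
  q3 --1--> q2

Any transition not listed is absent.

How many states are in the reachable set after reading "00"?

0

Start in {q1}.
Read '0': q1→∅; now ∅.
The set is empty and remains empty for the remaining 1 symbol.
That set has 0 states.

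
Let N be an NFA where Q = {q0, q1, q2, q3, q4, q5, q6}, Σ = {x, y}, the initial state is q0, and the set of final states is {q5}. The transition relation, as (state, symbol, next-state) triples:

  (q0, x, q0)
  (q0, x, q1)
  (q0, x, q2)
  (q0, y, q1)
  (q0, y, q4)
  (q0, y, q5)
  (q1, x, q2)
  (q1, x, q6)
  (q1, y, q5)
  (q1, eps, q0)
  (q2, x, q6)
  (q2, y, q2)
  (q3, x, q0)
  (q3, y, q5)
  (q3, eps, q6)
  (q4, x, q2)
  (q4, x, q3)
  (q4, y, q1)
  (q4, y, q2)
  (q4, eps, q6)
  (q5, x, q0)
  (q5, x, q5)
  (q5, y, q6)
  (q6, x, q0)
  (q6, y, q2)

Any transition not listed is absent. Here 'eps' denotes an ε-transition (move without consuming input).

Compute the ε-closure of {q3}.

Begin with {q3}.
ε-move q3 → q6; add q6.

{q3, q6}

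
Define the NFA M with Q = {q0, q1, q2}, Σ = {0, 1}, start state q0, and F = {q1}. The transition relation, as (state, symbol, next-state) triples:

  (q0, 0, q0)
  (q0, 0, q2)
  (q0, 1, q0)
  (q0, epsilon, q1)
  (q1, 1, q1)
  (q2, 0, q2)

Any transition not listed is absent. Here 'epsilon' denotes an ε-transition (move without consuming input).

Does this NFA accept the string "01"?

Yes

Start: ε-closure({q0}) = {q0, q1}.
Read '0': q0→{q0, q2}, q1→∅; union {q0, q2}; ε-closure = {q0, q1, q2}.
Read '1': q0→{q0}, q1→{q1}, q2→∅; now {q0, q1}.
The final set {q0, q1} contains the accepting state q1.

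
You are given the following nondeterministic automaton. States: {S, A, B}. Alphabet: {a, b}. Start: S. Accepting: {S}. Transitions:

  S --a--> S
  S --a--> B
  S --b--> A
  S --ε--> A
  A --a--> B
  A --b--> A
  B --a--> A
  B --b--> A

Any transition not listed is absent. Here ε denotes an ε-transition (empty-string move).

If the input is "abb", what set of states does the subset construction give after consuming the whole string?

{A}

Start: ε-closure({S}) = {S, A}.
Read 'a': S→{S, B}, A→{B}; union {S, B}; ε-closure = {S, A, B}.
Read 'b': S→{A}, A→{A}, B→{A}; now {A}.
Read 'b': A→{A}; now {A}.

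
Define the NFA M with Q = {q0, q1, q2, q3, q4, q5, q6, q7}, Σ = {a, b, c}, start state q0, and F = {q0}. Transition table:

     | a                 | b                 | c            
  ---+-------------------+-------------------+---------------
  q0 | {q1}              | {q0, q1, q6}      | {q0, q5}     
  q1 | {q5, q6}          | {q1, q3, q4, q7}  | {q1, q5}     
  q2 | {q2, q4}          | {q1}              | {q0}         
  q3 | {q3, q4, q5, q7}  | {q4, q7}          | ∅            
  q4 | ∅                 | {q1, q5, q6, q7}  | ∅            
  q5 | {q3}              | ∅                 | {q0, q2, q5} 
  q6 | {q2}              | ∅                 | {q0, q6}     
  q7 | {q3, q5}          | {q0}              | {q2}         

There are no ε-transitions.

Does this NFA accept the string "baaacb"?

Yes

Start in {q0}.
Read 'b': q0→{q0, q1, q6}; now {q0, q1, q6}.
Read 'a': q0→{q1}, q1→{q5, q6}, q6→{q2}; now {q1, q2, q5, q6}.
Read 'a': q1→{q5, q6}, q2→{q2, q4}, q5→{q3}, q6→{q2}; now {q2, q3, q4, q5, q6}.
Read 'a': q2→{q2, q4}, q3→{q3, q4, q5, q7}, q4→∅, q5→{q3}, q6→{q2}; now {q2, q3, q4, q5, q7}.
Read 'c': q2→{q0}, q3→∅, q4→∅, q5→{q0, q2, q5}, q7→{q2}; now {q0, q2, q5}.
Read 'b': q0→{q0, q1, q6}, q2→{q1}, q5→∅; now {q0, q1, q6}.
The final set {q0, q1, q6} contains the accepting state q0.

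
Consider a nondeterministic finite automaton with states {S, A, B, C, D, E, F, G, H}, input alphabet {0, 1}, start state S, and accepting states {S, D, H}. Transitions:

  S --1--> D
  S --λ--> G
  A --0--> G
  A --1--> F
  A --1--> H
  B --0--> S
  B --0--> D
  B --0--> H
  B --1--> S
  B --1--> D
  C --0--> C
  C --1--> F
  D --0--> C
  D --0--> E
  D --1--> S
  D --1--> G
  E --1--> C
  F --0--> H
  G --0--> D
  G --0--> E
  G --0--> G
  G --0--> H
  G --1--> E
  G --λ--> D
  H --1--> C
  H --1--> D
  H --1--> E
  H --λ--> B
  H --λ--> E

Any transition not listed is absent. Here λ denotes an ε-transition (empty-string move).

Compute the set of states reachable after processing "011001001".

{S, C, D, E, F, G}

Start: ε-closure({S}) = {S, D, G}.
Read '0': {S, D, G} → {B, C, D, E, G, H}.
Read '1': {B, C, D, E, G, H} → {S, C, D, E, F, G}.
Read '1': {S, C, D, E, F, G} → {S, C, D, E, F, G}.
Read '0': {S, C, D, E, F, G} → {B, C, D, E, G, H}.
Read '0': {B, C, D, E, G, H} → {S, B, C, D, E, G, H}.
Read '1': {S, B, C, D, E, G, H} → {S, C, D, E, F, G}.
Read '0': {S, C, D, E, F, G} → {B, C, D, E, G, H}.
Read '0': {B, C, D, E, G, H} → {S, B, C, D, E, G, H}.
Read '1': {S, B, C, D, E, G, H} → {S, C, D, E, F, G}.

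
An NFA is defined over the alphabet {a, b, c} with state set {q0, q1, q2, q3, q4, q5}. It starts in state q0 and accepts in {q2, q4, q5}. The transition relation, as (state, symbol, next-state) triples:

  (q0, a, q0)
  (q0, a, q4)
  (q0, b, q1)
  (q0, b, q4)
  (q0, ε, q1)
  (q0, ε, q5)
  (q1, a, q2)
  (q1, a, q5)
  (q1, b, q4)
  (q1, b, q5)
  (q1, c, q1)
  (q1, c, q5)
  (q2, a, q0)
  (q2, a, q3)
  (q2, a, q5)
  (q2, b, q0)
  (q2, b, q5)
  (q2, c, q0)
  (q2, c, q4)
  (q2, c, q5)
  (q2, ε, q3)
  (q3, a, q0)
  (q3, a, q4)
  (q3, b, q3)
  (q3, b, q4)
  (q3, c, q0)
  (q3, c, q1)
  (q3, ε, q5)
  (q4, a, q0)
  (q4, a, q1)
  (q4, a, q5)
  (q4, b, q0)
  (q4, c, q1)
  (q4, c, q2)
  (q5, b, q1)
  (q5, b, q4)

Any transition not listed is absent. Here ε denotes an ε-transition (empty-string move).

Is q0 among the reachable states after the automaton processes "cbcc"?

Yes

Start: ε-closure({q0}) = {q0, q1, q5}.
Read 'c': {q0, q1, q5} → {q1, q5}.
Read 'b': {q1, q5} → {q1, q4, q5}.
Read 'c': {q1, q4, q5} → {q1, q2, q3, q5}.
Read 'c': {q1, q2, q3, q5} → {q0, q1, q4, q5}.
State q0 is in {q0, q1, q4, q5}.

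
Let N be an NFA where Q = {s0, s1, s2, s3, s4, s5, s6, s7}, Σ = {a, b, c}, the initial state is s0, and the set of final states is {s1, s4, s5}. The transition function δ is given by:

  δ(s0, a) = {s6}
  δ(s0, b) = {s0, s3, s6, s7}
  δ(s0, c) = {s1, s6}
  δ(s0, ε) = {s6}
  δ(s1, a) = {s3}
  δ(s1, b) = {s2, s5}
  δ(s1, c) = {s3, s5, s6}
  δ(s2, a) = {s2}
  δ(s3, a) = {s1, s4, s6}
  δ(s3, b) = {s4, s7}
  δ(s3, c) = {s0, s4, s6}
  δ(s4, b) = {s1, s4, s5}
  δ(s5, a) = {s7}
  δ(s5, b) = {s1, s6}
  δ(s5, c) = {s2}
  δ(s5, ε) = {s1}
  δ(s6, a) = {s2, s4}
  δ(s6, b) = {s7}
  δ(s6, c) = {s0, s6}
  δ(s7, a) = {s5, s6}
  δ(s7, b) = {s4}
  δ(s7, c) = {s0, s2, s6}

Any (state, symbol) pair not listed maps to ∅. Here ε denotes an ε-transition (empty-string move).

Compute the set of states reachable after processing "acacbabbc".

{s0, s1, s2, s3, s5, s6}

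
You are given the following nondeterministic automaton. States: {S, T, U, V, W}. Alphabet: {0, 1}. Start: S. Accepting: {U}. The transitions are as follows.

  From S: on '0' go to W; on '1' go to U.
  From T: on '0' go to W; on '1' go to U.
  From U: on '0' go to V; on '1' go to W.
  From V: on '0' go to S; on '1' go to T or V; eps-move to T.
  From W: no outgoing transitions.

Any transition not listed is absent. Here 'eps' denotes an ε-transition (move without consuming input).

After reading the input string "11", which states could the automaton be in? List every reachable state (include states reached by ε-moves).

Start in {S}.
Read '1': {S} → {U}.
Read '1': {U} → {W}.

{W}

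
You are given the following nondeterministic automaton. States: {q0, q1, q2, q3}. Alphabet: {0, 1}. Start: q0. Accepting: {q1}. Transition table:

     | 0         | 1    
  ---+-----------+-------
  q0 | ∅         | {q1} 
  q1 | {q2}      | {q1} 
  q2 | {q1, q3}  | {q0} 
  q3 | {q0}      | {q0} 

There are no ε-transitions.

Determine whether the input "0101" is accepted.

No

Start in {q0}.
Read '0': q0→∅; now ∅.
The set is empty and remains empty for the remaining 3 symbols.
The final set ∅ contains no accepting state.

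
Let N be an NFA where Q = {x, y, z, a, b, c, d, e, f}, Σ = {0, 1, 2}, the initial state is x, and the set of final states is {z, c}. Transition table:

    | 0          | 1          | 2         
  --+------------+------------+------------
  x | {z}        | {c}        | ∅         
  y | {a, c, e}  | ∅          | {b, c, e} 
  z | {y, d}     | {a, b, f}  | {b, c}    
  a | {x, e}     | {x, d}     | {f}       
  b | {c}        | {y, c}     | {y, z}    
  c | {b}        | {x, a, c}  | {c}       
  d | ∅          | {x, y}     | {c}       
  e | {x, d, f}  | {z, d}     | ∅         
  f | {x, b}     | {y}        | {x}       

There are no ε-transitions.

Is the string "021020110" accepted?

Yes

Start in {x}.
Read '0': x→{z}; now {z}.
Read '2': z→{b, c}; now {b, c}.
Read '1': b→{y, c}, c→{x, a, c}; now {x, y, a, c}.
Read '0': x→{z}, y→{a, c, e}, a→{x, e}, c→{b}; now {x, z, a, b, c, e}.
Read '2': x→∅, z→{b, c}, a→{f}, b→{y, z}, c→{c}, e→∅; now {y, z, b, c, f}.
Read '0': y→{a, c, e}, z→{y, d}, b→{c}, c→{b}, f→{x, b}; now {x, y, a, b, c, d, e}.
Read '1': x→{c}, y→∅, a→{x, d}, b→{y, c}, c→{x, a, c}, d→{x, y}, e→{z, d}; now {x, y, z, a, c, d}.
Read '1': x→{c}, y→∅, z→{a, b, f}, a→{x, d}, c→{x, a, c}, d→{x, y}; now {x, y, a, b, c, d, f}.
Read '0': x→{z}, y→{a, c, e}, a→{x, e}, b→{c}, c→{b}, d→∅, f→{x, b}; now {x, z, a, b, c, e}.
The final set {x, z, a, b, c, e} contains the accepting states z, c.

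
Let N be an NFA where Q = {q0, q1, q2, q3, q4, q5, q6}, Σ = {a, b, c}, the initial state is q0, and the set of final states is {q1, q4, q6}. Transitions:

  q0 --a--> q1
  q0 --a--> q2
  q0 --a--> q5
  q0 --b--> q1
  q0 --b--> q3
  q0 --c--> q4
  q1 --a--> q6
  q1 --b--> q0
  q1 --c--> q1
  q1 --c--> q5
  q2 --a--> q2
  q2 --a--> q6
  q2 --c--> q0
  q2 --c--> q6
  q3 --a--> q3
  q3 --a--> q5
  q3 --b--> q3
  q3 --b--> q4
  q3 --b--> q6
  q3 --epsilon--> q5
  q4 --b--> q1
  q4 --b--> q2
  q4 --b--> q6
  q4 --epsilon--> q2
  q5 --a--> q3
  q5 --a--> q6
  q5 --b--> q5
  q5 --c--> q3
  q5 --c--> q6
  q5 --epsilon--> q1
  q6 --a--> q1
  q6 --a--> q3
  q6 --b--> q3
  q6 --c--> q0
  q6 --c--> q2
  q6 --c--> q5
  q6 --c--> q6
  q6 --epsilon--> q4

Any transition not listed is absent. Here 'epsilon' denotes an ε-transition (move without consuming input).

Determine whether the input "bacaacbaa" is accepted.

Yes

Start in {q0}.
Read 'b': q0→{q1, q3}; union {q1, q3}; ε-closure = {q1, q3, q5}.
Read 'a': q1→{q6}, q3→{q3, q5}, q5→{q3, q6}; union {q3, q5, q6}; ε-closure = {q1, q2, q3, q4, q5, q6}.
Read 'c': q1→{q1, q5}, q2→{q0, q6}, q3→∅, q4→∅, q5→{q3, q6}, q6→{q0, q2, q5, q6}; union {q0, q1, q2, q3, q5, q6}; ε-closure = {q0, q1, q2, q3, q4, q5, q6}.
Read 'a': q0→{q1, q2, q5}, q1→{q6}, q2→{q2, q6}, q3→{q3, q5}, q4→∅, q5→{q3, q6}, q6→{q1, q3}; union {q1, q2, q3, q5, q6}; ε-closure = {q1, q2, q3, q4, q5, q6}.
Read 'a': q1→{q6}, q2→{q2, q6}, q3→{q3, q5}, q4→∅, q5→{q3, q6}, q6→{q1, q3}; union {q1, q2, q3, q5, q6}; ε-closure = {q1, q2, q3, q4, q5, q6}.
Read 'c': q1→{q1, q5}, q2→{q0, q6}, q3→∅, q4→∅, q5→{q3, q6}, q6→{q0, q2, q5, q6}; union {q0, q1, q2, q3, q5, q6}; ε-closure = {q0, q1, q2, q3, q4, q5, q6}.
Read 'b': q0→{q1, q3}, q1→{q0}, q2→∅, q3→{q3, q4, q6}, q4→{q1, q2, q6}, q5→{q5}, q6→{q3}; now {q0, q1, q2, q3, q4, q5, q6}.
Read 'a': q0→{q1, q2, q5}, q1→{q6}, q2→{q2, q6}, q3→{q3, q5}, q4→∅, q5→{q3, q6}, q6→{q1, q3}; union {q1, q2, q3, q5, q6}; ε-closure = {q1, q2, q3, q4, q5, q6}.
Read 'a': q1→{q6}, q2→{q2, q6}, q3→{q3, q5}, q4→∅, q5→{q3, q6}, q6→{q1, q3}; union {q1, q2, q3, q5, q6}; ε-closure = {q1, q2, q3, q4, q5, q6}.
The final set {q1, q2, q3, q4, q5, q6} contains the accepting states q1, q4, q6.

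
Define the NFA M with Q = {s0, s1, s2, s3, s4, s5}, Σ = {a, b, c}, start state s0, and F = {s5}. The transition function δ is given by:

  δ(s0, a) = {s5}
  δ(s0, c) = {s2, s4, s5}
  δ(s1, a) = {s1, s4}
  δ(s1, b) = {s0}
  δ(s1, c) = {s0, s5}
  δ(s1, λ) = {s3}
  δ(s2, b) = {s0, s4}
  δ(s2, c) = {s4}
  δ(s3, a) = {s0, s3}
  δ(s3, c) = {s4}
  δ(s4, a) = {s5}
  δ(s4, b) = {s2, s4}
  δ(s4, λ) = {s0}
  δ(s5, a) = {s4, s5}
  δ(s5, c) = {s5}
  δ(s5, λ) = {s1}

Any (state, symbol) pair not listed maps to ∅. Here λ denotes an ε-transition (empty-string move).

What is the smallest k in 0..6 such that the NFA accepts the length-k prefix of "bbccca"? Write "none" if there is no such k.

Start in {s0}.
Read 'b': s0→∅; now ∅.
The set is empty and remains empty for the remaining 5 symbols.
No reachable set along the way intersects F.

none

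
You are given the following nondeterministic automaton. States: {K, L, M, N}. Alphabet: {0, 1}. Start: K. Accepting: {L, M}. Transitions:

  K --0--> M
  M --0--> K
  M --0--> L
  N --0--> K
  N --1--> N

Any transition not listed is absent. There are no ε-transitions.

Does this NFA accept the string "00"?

Start in {K}.
Read '0': K→{M}; now {M}.
Read '0': M→{K, L}; now {K, L}.
The final set {K, L} contains the accepting state L.

Yes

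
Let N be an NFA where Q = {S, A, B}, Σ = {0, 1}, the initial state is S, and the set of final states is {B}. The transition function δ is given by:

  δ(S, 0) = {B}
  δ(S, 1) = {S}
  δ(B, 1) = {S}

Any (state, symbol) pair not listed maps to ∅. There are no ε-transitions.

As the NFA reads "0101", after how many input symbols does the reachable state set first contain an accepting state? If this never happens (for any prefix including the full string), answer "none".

1

Start in {S}.
Read '0': S→{B}; now {B}.
None of the earlier sets intersect F, but {B} does.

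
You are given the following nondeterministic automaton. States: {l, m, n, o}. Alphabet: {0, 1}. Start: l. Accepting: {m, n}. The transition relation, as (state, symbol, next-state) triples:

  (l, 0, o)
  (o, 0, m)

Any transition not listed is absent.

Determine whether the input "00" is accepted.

Yes

Start in {l}.
Read '0': {l} → {o}.
Read '0': {o} → {m}.
The final set {m} contains the accepting state m.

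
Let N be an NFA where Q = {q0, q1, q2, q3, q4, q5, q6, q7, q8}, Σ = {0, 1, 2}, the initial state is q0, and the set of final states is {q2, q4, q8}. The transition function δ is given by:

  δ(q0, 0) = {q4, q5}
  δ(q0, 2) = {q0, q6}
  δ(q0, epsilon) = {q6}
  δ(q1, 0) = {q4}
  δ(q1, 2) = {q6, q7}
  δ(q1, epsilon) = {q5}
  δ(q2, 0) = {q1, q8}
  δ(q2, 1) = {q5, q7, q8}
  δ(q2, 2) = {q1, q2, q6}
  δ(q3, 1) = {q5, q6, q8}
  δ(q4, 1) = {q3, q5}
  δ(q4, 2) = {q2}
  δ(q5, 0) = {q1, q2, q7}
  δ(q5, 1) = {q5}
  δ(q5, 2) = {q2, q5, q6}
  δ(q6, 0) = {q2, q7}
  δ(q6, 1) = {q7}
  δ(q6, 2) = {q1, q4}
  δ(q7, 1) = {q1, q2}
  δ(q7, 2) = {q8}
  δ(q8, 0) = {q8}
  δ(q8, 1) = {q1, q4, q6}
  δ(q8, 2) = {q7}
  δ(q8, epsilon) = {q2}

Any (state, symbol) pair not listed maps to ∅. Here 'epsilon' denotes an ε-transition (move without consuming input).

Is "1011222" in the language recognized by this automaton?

Start: ε-closure({q0}) = {q0, q6}.
Read '1': q0→∅, q6→{q7}; now {q7}.
Read '0': q7→∅; now ∅.
The set is empty and remains empty for the remaining 5 symbols.
The final set ∅ contains no accepting state.

No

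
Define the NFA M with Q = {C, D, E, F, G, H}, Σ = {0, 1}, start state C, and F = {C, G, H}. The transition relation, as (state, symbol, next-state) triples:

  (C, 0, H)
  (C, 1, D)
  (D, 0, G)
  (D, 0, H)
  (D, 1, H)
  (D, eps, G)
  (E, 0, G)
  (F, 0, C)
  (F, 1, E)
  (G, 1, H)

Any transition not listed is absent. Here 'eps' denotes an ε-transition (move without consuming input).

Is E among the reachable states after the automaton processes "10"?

No

Start in {C}.
Read '1': {C} → {D, G}.
Read '0': {D, G} → {G, H}.
State E is not in {G, H}.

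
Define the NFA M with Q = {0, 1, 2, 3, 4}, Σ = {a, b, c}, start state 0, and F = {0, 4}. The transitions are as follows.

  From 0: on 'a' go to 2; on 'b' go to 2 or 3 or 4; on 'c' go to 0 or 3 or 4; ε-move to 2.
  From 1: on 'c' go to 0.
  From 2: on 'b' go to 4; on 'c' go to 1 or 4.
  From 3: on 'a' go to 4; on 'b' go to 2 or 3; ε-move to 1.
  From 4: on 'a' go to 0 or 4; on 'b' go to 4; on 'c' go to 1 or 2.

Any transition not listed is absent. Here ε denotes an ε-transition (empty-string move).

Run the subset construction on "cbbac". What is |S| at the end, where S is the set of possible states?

Start: ε-closure({0}) = {0, 2}.
Read 'c': {0, 2} → {0, 1, 2, 3, 4}.
Read 'b': {0, 1, 2, 3, 4} → {1, 2, 3, 4}.
Read 'b': {1, 2, 3, 4} → {1, 2, 3, 4}.
Read 'a': {1, 2, 3, 4} → {0, 2, 4}.
Read 'c': {0, 2, 4} → {0, 1, 2, 3, 4}.
That set has 5 states.

5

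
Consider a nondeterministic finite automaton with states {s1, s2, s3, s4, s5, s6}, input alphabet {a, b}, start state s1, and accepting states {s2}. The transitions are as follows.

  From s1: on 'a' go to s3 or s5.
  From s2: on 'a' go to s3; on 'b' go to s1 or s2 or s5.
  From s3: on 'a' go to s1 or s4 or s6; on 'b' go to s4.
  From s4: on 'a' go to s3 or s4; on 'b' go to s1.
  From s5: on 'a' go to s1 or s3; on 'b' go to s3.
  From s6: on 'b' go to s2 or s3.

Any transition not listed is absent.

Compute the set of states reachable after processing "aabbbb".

Start in {s1}.
Read 'a': {s1} → {s3, s5}.
Read 'a': {s3, s5} → {s1, s3, s4, s6}.
Read 'b': {s1, s3, s4, s6} → {s1, s2, s3, s4}.
Read 'b': {s1, s2, s3, s4} → {s1, s2, s4, s5}.
Read 'b': {s1, s2, s4, s5} → {s1, s2, s3, s5}.
Read 'b': {s1, s2, s3, s5} → {s1, s2, s3, s4, s5}.

{s1, s2, s3, s4, s5}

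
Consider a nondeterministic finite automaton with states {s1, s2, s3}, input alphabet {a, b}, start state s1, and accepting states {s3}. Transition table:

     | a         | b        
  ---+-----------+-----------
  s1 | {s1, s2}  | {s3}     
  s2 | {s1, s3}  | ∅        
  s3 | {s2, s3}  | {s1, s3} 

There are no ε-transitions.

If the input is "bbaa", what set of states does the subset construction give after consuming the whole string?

Start in {s1}.
Read 'b': s1→{s3}; now {s3}.
Read 'b': s3→{s1, s3}; now {s1, s3}.
Read 'a': s1→{s1, s2}, s3→{s2, s3}; now {s1, s2, s3}.
Read 'a': s1→{s1, s2}, s2→{s1, s3}, s3→{s2, s3}; now {s1, s2, s3}.

{s1, s2, s3}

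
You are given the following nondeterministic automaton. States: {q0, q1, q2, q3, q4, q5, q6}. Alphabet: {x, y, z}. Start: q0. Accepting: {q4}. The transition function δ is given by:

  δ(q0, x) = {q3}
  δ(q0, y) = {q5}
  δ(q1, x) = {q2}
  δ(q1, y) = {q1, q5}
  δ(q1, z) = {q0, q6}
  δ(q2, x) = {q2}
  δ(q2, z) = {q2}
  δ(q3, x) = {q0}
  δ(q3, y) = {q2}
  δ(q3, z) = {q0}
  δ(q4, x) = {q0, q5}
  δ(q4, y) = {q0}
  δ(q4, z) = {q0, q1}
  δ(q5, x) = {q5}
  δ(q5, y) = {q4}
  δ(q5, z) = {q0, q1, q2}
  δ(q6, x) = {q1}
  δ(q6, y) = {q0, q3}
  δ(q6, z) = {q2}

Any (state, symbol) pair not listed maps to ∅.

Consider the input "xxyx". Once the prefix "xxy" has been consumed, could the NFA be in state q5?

Start in {q0}.
Read 'x': q0→{q3}; now {q3}.
Read 'x': q3→{q0}; now {q0}.
Read 'y': q0→{q5}; now {q5}.
State q5 is in {q5}.

Yes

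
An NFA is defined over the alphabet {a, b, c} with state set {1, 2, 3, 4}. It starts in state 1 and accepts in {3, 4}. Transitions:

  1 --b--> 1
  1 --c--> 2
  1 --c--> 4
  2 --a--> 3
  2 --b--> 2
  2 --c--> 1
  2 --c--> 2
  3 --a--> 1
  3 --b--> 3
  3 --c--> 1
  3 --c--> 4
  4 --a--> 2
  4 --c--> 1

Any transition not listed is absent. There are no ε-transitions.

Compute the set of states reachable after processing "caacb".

{1, 2}

Start in {1}.
Read 'c': {1} → {2, 4}.
Read 'a': {2, 4} → {2, 3}.
Read 'a': {2, 3} → {1, 3}.
Read 'c': {1, 3} → {1, 2, 4}.
Read 'b': {1, 2, 4} → {1, 2}.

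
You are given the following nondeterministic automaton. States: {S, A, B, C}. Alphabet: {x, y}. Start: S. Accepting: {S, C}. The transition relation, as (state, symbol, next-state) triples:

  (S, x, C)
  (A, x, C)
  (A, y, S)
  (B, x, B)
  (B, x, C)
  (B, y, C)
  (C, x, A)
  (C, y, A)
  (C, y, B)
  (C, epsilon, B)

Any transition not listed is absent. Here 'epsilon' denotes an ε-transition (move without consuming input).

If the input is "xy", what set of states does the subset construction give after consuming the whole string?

Start in {S}.
Read 'x': S→{C}; union {C}; ε-closure = {B, C}.
Read 'y': B→{C}, C→{A, B}; now {A, B, C}.

{A, B, C}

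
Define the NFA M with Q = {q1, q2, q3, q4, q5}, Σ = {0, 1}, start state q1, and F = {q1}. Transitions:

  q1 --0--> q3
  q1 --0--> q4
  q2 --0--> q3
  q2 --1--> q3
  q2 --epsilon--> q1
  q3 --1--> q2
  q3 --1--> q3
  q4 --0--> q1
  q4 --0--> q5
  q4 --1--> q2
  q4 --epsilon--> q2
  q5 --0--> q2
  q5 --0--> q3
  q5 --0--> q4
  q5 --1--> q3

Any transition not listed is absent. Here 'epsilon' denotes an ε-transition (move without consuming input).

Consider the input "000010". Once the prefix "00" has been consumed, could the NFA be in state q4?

Yes

Start in {q1}.
Read '0': {q1} → {q1, q2, q3, q4}.
Read '0': {q1, q2, q3, q4} → {q1, q2, q3, q4, q5}.
State q4 is in {q1, q2, q3, q4, q5}.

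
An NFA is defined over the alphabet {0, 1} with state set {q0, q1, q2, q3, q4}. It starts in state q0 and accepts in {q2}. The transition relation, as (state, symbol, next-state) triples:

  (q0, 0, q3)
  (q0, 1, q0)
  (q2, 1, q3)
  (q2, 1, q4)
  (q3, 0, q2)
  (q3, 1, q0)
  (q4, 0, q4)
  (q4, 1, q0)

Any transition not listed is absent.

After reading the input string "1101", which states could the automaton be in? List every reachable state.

{q0}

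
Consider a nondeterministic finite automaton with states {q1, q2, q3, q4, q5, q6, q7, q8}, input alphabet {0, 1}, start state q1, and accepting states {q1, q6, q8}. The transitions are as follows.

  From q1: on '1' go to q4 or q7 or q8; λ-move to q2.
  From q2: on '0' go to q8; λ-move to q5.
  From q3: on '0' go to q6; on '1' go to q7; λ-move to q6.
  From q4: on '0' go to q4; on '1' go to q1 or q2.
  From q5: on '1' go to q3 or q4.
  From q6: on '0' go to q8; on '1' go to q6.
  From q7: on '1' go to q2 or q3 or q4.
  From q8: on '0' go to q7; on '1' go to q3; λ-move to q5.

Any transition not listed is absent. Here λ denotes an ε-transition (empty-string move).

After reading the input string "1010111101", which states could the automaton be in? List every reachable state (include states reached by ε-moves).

Start: ε-closure({q1}) = {q1, q2, q5}.
Read '1': q1→{q4, q7, q8}, q2→∅, q5→{q3, q4}; union {q3, q4, q7, q8}; ε-closure = {q3, q4, q5, q6, q7, q8}.
Read '0': q3→{q6}, q4→{q4}, q5→∅, q6→{q8}, q7→∅, q8→{q7}; union {q4, q6, q7, q8}; ε-closure = {q4, q5, q6, q7, q8}.
Read '1': q4→{q1, q2}, q5→{q3, q4}, q6→{q6}, q7→{q2, q3, q4}, q8→{q3}; union {q1, q2, q3, q4, q6}; ε-closure = {q1, q2, q3, q4, q5, q6}.
Read '0': q1→∅, q2→{q8}, q3→{q6}, q4→{q4}, q5→∅, q6→{q8}; union {q4, q6, q8}; ε-closure = {q4, q5, q6, q8}.
Read '1': q4→{q1, q2}, q5→{q3, q4}, q6→{q6}, q8→{q3}; union {q1, q2, q3, q4, q6}; ε-closure = {q1, q2, q3, q4, q5, q6}.
Read '1': q1→{q4, q7, q8}, q2→∅, q3→{q7}, q4→{q1, q2}, q5→{q3, q4}, q6→{q6}; union {q1, q2, q3, q4, q6, q7, q8}; ε-closure = {q1, q2, q3, q4, q5, q6, q7, q8}.
Read '1': q1→{q4, q7, q8}, q2→∅, q3→{q7}, q4→{q1, q2}, q5→{q3, q4}, q6→{q6}, q7→{q2, q3, q4}, q8→{q3}; union {q1, q2, q3, q4, q6, q7, q8}; ε-closure = {q1, q2, q3, q4, q5, q6, q7, q8}.
Read '1': q1→{q4, q7, q8}, q2→∅, q3→{q7}, q4→{q1, q2}, q5→{q3, q4}, q6→{q6}, q7→{q2, q3, q4}, q8→{q3}; union {q1, q2, q3, q4, q6, q7, q8}; ε-closure = {q1, q2, q3, q4, q5, q6, q7, q8}.
Read '0': q1→∅, q2→{q8}, q3→{q6}, q4→{q4}, q5→∅, q6→{q8}, q7→∅, q8→{q7}; union {q4, q6, q7, q8}; ε-closure = {q4, q5, q6, q7, q8}.
Read '1': q4→{q1, q2}, q5→{q3, q4}, q6→{q6}, q7→{q2, q3, q4}, q8→{q3}; union {q1, q2, q3, q4, q6}; ε-closure = {q1, q2, q3, q4, q5, q6}.

{q1, q2, q3, q4, q5, q6}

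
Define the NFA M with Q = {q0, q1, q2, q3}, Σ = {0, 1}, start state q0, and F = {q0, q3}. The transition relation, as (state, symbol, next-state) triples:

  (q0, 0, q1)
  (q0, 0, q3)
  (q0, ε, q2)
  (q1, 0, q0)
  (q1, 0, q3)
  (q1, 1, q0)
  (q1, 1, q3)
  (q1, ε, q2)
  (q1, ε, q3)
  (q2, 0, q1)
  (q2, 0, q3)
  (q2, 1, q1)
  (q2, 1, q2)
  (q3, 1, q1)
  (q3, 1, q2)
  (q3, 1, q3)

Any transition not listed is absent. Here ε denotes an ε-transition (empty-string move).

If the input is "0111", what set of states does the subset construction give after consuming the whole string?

{q0, q1, q2, q3}

Start: ε-closure({q0}) = {q0, q2}.
Read '0': {q0, q2} → {q1, q2, q3}.
Read '1': {q1, q2, q3} → {q0, q1, q2, q3}.
Read '1': {q0, q1, q2, q3} → {q0, q1, q2, q3}.
Read '1': {q0, q1, q2, q3} → {q0, q1, q2, q3}.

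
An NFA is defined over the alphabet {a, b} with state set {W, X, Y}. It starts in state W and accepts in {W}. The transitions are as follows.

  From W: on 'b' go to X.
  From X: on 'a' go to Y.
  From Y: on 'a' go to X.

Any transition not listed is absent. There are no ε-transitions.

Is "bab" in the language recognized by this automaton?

No

Start in {W}.
Read 'b': W→{X}; now {X}.
Read 'a': X→{Y}; now {Y}.
Read 'b': Y→∅; now ∅.
The final set ∅ contains no accepting state.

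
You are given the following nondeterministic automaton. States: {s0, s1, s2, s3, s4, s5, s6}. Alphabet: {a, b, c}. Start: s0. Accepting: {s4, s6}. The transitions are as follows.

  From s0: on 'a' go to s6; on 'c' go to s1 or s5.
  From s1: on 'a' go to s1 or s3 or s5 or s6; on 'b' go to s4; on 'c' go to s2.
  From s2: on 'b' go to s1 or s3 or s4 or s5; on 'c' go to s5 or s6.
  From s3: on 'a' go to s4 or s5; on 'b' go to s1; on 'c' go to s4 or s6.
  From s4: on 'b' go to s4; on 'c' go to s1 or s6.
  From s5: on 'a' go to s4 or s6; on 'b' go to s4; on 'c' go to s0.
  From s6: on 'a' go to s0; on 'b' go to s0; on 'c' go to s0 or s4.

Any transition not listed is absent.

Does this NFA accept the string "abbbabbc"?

No

Start in {s0}.
Read 'a': {s0} → {s6}.
Read 'b': {s6} → {s0}.
Read 'b': {s0} → ∅.
The set is empty and remains empty for the remaining 5 symbols.
The final set ∅ contains no accepting state.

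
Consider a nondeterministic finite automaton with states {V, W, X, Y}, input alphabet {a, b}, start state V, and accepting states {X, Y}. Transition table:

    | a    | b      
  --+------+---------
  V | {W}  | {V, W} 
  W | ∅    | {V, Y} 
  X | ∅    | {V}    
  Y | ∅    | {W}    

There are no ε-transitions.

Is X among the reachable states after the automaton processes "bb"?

Start in {V}.
Read 'b': V→{V, W}; now {V, W}.
Read 'b': V→{V, W}, W→{V, Y}; now {V, W, Y}.
State X is not in {V, W, Y}.

No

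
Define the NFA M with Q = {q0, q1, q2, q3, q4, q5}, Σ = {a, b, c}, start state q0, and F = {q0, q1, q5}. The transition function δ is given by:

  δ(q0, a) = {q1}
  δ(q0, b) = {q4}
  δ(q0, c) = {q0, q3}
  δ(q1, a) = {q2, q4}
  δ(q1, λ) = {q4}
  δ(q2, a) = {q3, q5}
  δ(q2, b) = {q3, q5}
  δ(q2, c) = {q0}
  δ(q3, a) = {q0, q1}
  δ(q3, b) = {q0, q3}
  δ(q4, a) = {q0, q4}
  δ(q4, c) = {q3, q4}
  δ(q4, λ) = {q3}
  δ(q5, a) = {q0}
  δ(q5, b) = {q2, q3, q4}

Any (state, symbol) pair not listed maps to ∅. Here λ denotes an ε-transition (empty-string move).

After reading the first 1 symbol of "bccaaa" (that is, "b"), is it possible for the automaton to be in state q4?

Yes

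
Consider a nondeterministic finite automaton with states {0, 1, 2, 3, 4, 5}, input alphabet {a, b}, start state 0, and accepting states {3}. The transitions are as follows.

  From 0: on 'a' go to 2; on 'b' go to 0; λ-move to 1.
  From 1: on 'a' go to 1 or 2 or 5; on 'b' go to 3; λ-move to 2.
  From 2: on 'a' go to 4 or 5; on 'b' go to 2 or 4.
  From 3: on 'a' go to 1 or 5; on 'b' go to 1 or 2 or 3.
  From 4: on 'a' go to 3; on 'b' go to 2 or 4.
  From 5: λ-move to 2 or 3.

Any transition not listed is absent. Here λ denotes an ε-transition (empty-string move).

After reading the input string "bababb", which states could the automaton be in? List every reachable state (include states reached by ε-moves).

Start: ε-closure({0}) = {0, 1, 2}.
Read 'b': 0→{0}, 1→{3}, 2→{2, 4}; union {0, 2, 3, 4}; ε-closure = {0, 1, 2, 3, 4}.
Read 'a': 0→{2}, 1→{1, 2, 5}, 2→{4, 5}, 3→{1, 5}, 4→{3}; now {1, 2, 3, 4, 5}.
Read 'b': 1→{3}, 2→{2, 4}, 3→{1, 2, 3}, 4→{2, 4}, 5→∅; now {1, 2, 3, 4}.
Read 'a': 1→{1, 2, 5}, 2→{4, 5}, 3→{1, 5}, 4→{3}; now {1, 2, 3, 4, 5}.
Read 'b': 1→{3}, 2→{2, 4}, 3→{1, 2, 3}, 4→{2, 4}, 5→∅; now {1, 2, 3, 4}.
Read 'b': 1→{3}, 2→{2, 4}, 3→{1, 2, 3}, 4→{2, 4}; now {1, 2, 3, 4}.

{1, 2, 3, 4}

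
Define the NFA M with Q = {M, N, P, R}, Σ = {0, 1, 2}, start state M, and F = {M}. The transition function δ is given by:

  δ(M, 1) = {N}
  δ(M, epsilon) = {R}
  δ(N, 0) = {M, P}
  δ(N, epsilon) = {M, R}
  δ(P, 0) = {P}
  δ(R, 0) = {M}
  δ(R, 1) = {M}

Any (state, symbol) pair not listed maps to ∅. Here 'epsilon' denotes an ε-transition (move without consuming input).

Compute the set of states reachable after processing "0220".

∅

Start: ε-closure({M}) = {M, R}.
Read '0': {M, R} → {M, R}.
Read '2': {M, R} → ∅.
The set is empty and remains empty for the remaining 2 symbols.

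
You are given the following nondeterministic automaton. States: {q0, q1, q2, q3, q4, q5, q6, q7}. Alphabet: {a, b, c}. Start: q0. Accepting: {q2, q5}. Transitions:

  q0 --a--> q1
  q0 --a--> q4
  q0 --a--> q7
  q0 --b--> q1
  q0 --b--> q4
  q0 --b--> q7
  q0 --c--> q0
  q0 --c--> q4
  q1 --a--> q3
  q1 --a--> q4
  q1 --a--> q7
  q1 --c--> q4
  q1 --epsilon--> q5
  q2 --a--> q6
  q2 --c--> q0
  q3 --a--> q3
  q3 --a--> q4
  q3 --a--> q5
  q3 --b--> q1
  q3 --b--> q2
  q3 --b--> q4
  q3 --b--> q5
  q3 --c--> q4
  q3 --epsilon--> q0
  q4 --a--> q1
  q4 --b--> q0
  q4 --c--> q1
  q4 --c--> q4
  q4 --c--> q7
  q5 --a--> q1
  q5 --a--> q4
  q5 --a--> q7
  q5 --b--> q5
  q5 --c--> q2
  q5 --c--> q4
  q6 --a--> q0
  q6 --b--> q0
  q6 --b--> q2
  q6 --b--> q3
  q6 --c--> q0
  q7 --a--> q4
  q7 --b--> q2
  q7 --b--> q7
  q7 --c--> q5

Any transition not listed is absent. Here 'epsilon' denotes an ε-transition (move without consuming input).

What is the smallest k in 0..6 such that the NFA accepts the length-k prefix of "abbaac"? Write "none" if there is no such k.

1

Start in {q0}.
Read 'a': {q0} → {q1, q4, q5, q7}.
None of the earlier sets intersect F, but {q1, q4, q5, q7} does.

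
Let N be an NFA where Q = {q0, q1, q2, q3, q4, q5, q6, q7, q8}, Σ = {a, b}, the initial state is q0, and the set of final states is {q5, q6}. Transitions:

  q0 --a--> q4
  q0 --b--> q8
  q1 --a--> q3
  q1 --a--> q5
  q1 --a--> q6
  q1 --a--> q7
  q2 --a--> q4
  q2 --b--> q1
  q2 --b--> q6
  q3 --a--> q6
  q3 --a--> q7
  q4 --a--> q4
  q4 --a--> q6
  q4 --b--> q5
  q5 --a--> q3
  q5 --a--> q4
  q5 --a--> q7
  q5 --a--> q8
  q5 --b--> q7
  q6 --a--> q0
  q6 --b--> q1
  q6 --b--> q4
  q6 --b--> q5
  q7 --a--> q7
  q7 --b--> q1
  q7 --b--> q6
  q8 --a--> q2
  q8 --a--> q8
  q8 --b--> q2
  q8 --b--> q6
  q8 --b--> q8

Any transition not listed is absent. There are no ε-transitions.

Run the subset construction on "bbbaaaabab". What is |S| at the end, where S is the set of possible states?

7

Start in {q0}.
Read 'b': q0→{q8}; now {q8}.
Read 'b': q8→{q2, q6, q8}; now {q2, q6, q8}.
Read 'b': q2→{q1, q6}, q6→{q1, q4, q5}, q8→{q2, q6, q8}; now {q1, q2, q4, q5, q6, q8}.
Read 'a': q1→{q3, q5, q6, q7}, q2→{q4}, q4→{q4, q6}, q5→{q3, q4, q7, q8}, q6→{q0}, q8→{q2, q8}; now {q0, q2, q3, q4, q5, q6, q7, q8}.
Read 'a': q0→{q4}, q2→{q4}, q3→{q6, q7}, q4→{q4, q6}, q5→{q3, q4, q7, q8}, q6→{q0}, q7→{q7}, q8→{q2, q8}; now {q0, q2, q3, q4, q6, q7, q8}.
Read 'a': q0→{q4}, q2→{q4}, q3→{q6, q7}, q4→{q4, q6}, q6→{q0}, q7→{q7}, q8→{q2, q8}; now {q0, q2, q4, q6, q7, q8}.
Read 'a': q0→{q4}, q2→{q4}, q4→{q4, q6}, q6→{q0}, q7→{q7}, q8→{q2, q8}; now {q0, q2, q4, q6, q7, q8}.
Read 'b': q0→{q8}, q2→{q1, q6}, q4→{q5}, q6→{q1, q4, q5}, q7→{q1, q6}, q8→{q2, q6, q8}; now {q1, q2, q4, q5, q6, q8}.
Read 'a': q1→{q3, q5, q6, q7}, q2→{q4}, q4→{q4, q6}, q5→{q3, q4, q7, q8}, q6→{q0}, q8→{q2, q8}; now {q0, q2, q3, q4, q5, q6, q7, q8}.
Read 'b': q0→{q8}, q2→{q1, q6}, q3→∅, q4→{q5}, q5→{q7}, q6→{q1, q4, q5}, q7→{q1, q6}, q8→{q2, q6, q8}; now {q1, q2, q4, q5, q6, q7, q8}.
That set has 7 states.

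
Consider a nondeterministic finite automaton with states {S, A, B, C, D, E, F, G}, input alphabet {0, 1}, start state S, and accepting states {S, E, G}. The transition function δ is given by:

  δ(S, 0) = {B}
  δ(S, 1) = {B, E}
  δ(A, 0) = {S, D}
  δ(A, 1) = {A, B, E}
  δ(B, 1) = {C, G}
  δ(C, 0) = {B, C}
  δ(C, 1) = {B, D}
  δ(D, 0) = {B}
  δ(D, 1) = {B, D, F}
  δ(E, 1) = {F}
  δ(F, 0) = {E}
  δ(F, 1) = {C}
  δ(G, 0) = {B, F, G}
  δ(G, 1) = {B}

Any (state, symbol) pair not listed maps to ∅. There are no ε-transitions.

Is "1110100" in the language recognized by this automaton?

Start in {S}.
Read '1': {S} → {B, E}.
Read '1': {B, E} → {C, F, G}.
Read '1': {C, F, G} → {B, C, D}.
Read '0': {B, C, D} → {B, C}.
Read '1': {B, C} → {B, C, D, G}.
Read '0': {B, C, D, G} → {B, C, F, G}.
Read '0': {B, C, F, G} → {B, C, E, F, G}.
The final set {B, C, E, F, G} contains the accepting states E, G.

Yes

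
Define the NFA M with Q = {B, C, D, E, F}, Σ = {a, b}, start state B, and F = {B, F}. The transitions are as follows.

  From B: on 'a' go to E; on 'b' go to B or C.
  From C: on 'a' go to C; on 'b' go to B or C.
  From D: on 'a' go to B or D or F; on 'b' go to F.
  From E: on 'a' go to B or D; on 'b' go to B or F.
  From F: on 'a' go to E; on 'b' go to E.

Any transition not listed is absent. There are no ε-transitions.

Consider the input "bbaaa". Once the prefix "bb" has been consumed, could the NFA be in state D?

No

Start in {B}.
Read 'b': {B} → {B, C}.
Read 'b': {B, C} → {B, C}.
State D is not in {B, C}.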